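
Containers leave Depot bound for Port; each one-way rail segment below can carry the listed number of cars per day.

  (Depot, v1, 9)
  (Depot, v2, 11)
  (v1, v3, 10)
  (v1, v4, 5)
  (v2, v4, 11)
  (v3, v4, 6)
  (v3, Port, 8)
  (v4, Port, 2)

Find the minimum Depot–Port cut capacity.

10

Augment Depot→v1→v3→Port: bottleneck 8, flow now 8.
Augment Depot→v1→v4→Port: bottleneck 1, flow now 9.
Augment Depot→v2→v4→Port: bottleneck 1, flow now 10.
No augmenting path remains; maximum flow = 10.
By max-flow min-cut, the minimum cut capacity equals the max flow.
In the residual graph, reachable from Depot: {Depot, v1, v2, v3, v4}.
Min-cut edges: v3→Port (8), v4→Port (2); capacity 8 + 2 = 10.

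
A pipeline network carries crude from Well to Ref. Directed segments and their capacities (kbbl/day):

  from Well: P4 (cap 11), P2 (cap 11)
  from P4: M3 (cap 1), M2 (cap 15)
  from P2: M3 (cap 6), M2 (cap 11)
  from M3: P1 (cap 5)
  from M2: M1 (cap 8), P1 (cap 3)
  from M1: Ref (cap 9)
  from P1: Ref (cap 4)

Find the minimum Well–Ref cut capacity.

Augment Well→P4→M3→P1→Ref: bottleneck 1, flow now 1.
Augment Well→P4→M2→M1→Ref: bottleneck 8, flow now 9.
Augment Well→P4→M2→P1→Ref: bottleneck 2, flow now 11.
Augment Well→P2→M3→P1→Ref: bottleneck 1, flow now 12.
No augmenting path remains; maximum flow = 12.
By max-flow min-cut, the minimum cut capacity equals the max flow.
In the residual graph, reachable from Well: {Well, P4, P2, M3, M2, P1}.
Min-cut edges: M2→M1 (8), P1→Ref (4); capacity 8 + 4 = 12.

12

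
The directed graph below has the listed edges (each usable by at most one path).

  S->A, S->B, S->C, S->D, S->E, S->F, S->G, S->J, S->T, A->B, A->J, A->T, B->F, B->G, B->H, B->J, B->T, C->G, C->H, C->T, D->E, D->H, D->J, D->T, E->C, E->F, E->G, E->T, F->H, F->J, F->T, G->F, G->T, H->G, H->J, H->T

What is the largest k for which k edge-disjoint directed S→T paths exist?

Assign every edge capacity 1; by Menger, the answer equals the max flow.
Path S→T (+1); total 1.
Path S→A→T (+1); total 2.
Path S→B→T (+1); total 3.
Path S→C→T (+1); total 4.
Path S→D→T (+1); total 5.
Path S→E→T (+1); total 6.
Path S→F→T (+1); total 7.
Path S→G→T (+1); total 8.
No residual S→T path; max flow = 8.
Certifying cut of size 8: {S→A, S→B, S→C, S→D, S→E, S→F, S→G, S→T}.

8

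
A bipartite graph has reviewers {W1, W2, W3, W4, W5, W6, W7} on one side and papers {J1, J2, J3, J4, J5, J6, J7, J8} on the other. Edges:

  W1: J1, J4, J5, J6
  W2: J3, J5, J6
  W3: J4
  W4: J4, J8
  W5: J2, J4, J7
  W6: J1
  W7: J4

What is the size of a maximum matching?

6

Unit-capacity flow: source→left, listed edges, right→sink; max matching = max flow.
Augmenting path W1→J1 (+1); matched 1.
Augmenting path W2→J3 (+1); matched 2.
Augmenting path W3→J4 (+1); matched 3.
Augmenting path W4→J8 (+1); matched 4.
Augmenting path W5→J2 (+1); matched 5.
Augmenting path W6→J1→W1→J5 (+1); matched 6.
No augmenting path remains; maximum matching = 6.
König certificate: {W1, W2, W4, W5, W6, J4} is a vertex cover of size 6 (every listed pair touches it), so no matching can be larger.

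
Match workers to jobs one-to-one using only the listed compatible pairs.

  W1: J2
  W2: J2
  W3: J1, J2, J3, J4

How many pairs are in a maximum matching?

2

Unit-capacity flow: source→left, listed edges, right→sink; max matching = max flow.
Augmenting path W1→J2 (+1); matched 1.
Augmenting path W3→J1 (+1); matched 2.
No augmenting path remains; maximum matching = 2.
König certificate: {W3, J2} is a vertex cover of size 2 (every listed pair touches it), so no matching can be larger.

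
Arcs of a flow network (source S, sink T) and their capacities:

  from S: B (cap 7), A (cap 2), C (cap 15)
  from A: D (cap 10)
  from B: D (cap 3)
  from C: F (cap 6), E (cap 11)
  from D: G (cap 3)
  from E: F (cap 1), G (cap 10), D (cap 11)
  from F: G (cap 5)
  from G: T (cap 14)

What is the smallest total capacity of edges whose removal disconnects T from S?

14

Augment S→A→D→G→T: bottleneck 2, flow now 2.
Augment S→B→D→G→T: bottleneck 1, flow now 3.
Augment S→C→E→G→T: bottleneck 10, flow now 13.
Augment S→C→F→G→T: bottleneck 1, flow now 14.
No augmenting path remains; maximum flow = 14.
By max-flow min-cut, the minimum cut capacity equals the max flow.
In the residual graph, reachable from S: {S, A, B, C, D, E, F, G}.
Min-cut edges: G→T (14); capacity 14 = 14.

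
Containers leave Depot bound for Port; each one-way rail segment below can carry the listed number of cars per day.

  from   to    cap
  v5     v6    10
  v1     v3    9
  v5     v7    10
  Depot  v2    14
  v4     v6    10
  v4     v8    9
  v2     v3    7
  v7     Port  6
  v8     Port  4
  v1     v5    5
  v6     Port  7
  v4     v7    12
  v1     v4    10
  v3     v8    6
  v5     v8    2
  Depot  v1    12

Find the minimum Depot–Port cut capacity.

Augment Depot→v1→v3→v8→Port: bottleneck 4, flow now 4.
Augment Depot→v1→v4→v6→Port: bottleneck 7, flow now 11.
Augment Depot→v1→v4→v7→Port: bottleneck 1, flow now 12.
Augment Depot→v2→v3→v1→v4→v7→Port: bottleneck 2, flow now 14. (uses reverse residual edge)
Augment Depot→v2→v3→v1→v5→v7→Port: bottleneck 2, flow now 16. (uses reverse residual edge)
No augmenting path remains; maximum flow = 16.
By max-flow min-cut, the minimum cut capacity equals the max flow.
In the residual graph, reachable from Depot: {Depot, v2, v3, v8}.
Min-cut edges: Depot→v1 (12), v8→Port (4); capacity 12 + 4 = 16.

16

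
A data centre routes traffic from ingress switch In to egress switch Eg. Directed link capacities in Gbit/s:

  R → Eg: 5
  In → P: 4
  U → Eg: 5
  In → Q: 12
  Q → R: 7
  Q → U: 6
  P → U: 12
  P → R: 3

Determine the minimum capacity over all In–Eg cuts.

Augment In→P→R→Eg: bottleneck 3, flow now 3.
Augment In→P→U→Eg: bottleneck 1, flow now 4.
Augment In→Q→R→Eg: bottleneck 2, flow now 6.
Augment In→Q→U→Eg: bottleneck 4, flow now 10.
No augmenting path remains; maximum flow = 10.
By max-flow min-cut, the minimum cut capacity equals the max flow.
In the residual graph, reachable from In: {In, P, Q, R, U}.
Min-cut edges: R→Eg (5), U→Eg (5); capacity 5 + 5 = 10.

10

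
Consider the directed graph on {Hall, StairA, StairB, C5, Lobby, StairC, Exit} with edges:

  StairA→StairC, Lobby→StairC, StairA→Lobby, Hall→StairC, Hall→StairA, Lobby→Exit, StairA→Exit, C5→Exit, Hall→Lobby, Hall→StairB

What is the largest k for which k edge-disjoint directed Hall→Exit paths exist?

2

Assign every edge capacity 1; by Menger, the answer equals the max flow.
Path Hall→StairA→Exit (+1); total 1.
Path Hall→Lobby→Exit (+1); total 2.
No residual Hall→Exit path; max flow = 2.
Certifying cut of size 2: {Hall→Lobby, Hall→StairA}.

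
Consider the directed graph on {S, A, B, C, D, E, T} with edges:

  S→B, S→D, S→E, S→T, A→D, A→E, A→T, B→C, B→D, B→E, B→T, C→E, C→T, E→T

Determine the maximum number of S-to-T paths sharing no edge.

Assign every edge capacity 1; by Menger, the answer equals the max flow.
Path S→T (+1); total 1.
Path S→B→T (+1); total 2.
Path S→E→T (+1); total 3.
No residual S→T path; max flow = 3.
Certifying cut of size 3: {S→B, S→E, S→T}.

3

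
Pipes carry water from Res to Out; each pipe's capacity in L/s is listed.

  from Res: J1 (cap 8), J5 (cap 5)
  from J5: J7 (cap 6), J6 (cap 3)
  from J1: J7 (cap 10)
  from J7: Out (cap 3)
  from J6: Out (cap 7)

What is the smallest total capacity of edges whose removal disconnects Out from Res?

Augment Res→J5→J7→Out: bottleneck 3, flow now 3.
Augment Res→J5→J6→Out: bottleneck 2, flow now 5.
Augment Res→J1→J7→J5→J6→Out: bottleneck 1, flow now 6. (uses reverse residual edge)
No augmenting path remains; maximum flow = 6.
By max-flow min-cut, the minimum cut capacity equals the max flow.
In the residual graph, reachable from Res: {Res, J5, J1, J7}.
Min-cut edges: J5→J6 (3), J7→Out (3); capacity 3 + 3 = 6.

6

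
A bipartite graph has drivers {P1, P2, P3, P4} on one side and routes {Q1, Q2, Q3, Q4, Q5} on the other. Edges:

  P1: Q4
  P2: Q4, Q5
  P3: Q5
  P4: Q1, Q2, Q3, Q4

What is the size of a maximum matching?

3

Unit-capacity flow: source→left, listed edges, right→sink; max matching = max flow.
Augmenting path P1→Q4 (+1); matched 1.
Augmenting path P2→Q5 (+1); matched 2.
Augmenting path P4→Q1 (+1); matched 3.
No augmenting path remains; maximum matching = 3.
König certificate: {P4, Q4, Q5} is a vertex cover of size 3 (every listed pair touches it), so no matching can be larger.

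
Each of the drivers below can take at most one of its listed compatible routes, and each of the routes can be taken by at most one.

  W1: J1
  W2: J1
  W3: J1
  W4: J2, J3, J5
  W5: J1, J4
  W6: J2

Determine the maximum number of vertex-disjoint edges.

4

Unit-capacity flow: source→left, listed edges, right→sink; max matching = max flow.
Augmenting path W1→J1 (+1); matched 1.
Augmenting path W4→J2 (+1); matched 2.
Augmenting path W5→J4 (+1); matched 3.
Augmenting path W6→J2→W4→J3 (+1); matched 4.
No augmenting path remains; maximum matching = 4.
König certificate: {W4, W5, W6, J1} is a vertex cover of size 4 (every listed pair touches it), so no matching can be larger.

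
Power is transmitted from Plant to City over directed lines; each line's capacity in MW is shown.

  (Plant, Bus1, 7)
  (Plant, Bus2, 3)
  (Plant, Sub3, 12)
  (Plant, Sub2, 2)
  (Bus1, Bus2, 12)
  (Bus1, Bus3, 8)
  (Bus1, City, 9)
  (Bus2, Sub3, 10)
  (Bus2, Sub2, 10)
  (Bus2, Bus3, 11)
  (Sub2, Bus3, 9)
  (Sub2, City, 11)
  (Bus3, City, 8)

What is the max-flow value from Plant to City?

Augment Plant→Bus1→City: bottleneck 7, flow now 7.
Augment Plant→Sub2→City: bottleneck 2, flow now 9.
Augment Plant→Bus2→Sub2→City: bottleneck 3, flow now 12.
No augmenting path remains; maximum flow = 12.
In the residual graph, reachable from Plant: {Plant, Sub3}.
Min-cut edges: Plant→Bus1 (7), Plant→Bus2 (3), Plant→Sub2 (2); capacity 7 + 3 + 2 = 12.
This cut is saturated, so no flow can exceed 12.

12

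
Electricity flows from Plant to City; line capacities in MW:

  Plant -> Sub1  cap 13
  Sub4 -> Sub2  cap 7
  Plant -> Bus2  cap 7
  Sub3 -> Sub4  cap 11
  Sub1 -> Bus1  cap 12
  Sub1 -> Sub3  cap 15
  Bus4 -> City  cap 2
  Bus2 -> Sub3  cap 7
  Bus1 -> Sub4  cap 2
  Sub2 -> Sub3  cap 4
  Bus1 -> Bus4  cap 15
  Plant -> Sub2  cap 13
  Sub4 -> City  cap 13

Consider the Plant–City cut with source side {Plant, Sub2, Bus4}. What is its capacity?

Edges leaving {Plant, Sub2, Bus4}: Plant→Sub1 (13), Plant→Bus2 (7), Sub2→Sub3 (4), Bus4→City (2).
Cut capacity = 13 + 7 + 4 + 2 = 26.

26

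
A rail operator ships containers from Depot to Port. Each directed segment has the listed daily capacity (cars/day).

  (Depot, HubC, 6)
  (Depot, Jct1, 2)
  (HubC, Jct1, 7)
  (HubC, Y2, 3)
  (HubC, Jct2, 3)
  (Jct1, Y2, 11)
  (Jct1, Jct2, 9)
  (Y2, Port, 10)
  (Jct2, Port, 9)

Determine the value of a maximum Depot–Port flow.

8

Augment Depot→HubC→Y2→Port: bottleneck 3, flow now 3.
Augment Depot→HubC→Jct2→Port: bottleneck 3, flow now 6.
Augment Depot→Jct1→Y2→Port: bottleneck 2, flow now 8.
No augmenting path remains; maximum flow = 8.
In the residual graph, reachable from Depot: {Depot}.
Min-cut edges: Depot→HubC (6), Depot→Jct1 (2); capacity 6 + 2 = 8.
This cut is saturated, so no flow can exceed 8.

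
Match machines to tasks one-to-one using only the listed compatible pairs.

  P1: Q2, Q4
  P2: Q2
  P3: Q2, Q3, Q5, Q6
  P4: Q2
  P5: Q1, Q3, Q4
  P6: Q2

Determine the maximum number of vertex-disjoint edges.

4

Unit-capacity flow: source→left, listed edges, right→sink; max matching = max flow.
Augmenting path P1→Q2 (+1); matched 1.
Augmenting path P3→Q3 (+1); matched 2.
Augmenting path P5→Q1 (+1); matched 3.
Augmenting path P2→Q2→P1→Q4 (+1); matched 4.
No augmenting path remains; maximum matching = 4.
König certificate: {P1, P3, P5, Q2} is a vertex cover of size 4 (every listed pair touches it), so no matching can be larger.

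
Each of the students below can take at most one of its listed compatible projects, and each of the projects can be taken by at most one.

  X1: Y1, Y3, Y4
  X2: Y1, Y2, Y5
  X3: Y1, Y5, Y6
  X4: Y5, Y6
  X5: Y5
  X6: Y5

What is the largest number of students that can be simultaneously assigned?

5

Unit-capacity flow: source→left, listed edges, right→sink; max matching = max flow.
Augmenting path X1→Y1 (+1); matched 1.
Augmenting path X2→Y2 (+1); matched 2.
Augmenting path X3→Y5 (+1); matched 3.
Augmenting path X4→Y6 (+1); matched 4.
Augmenting path X5→Y5→X3→Y1→X1→Y3 (+1); matched 5.
No augmenting path remains; maximum matching = 5.
König certificate: {X1, X2, X3, X4, Y5} is a vertex cover of size 5 (every listed pair touches it), so no matching can be larger.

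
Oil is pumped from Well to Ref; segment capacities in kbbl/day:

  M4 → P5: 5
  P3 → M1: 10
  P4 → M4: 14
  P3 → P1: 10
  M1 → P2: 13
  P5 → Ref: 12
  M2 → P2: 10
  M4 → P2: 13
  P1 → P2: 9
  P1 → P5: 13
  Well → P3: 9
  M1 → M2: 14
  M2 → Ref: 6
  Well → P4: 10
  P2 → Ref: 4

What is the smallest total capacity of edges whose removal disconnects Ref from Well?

Augment Well→P3→P1→P5→Ref: bottleneck 9, flow now 9.
Augment Well→P4→M4→P5→Ref: bottleneck 3, flow now 12.
Augment Well→P4→M4→P2→Ref: bottleneck 4, flow now 16.
Augment Well→P4→M4→P5→P1→P3→M1→M2→Ref: bottleneck 2, flow now 18. (uses reverse residual edge)
No augmenting path remains; maximum flow = 18.
By max-flow min-cut, the minimum cut capacity equals the max flow.
In the residual graph, reachable from Well: {Well, P4, M4, P2}.
Min-cut edges: Well→P3 (9), M4→P5 (5), P2→Ref (4); capacity 9 + 5 + 4 = 18.

18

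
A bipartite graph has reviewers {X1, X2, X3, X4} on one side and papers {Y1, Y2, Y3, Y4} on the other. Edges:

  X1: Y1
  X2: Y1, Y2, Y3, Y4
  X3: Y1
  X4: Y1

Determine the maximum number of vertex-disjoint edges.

2

Unit-capacity flow: source→left, listed edges, right→sink; max matching = max flow.
Augmenting path X1→Y1 (+1); matched 1.
Augmenting path X2→Y2 (+1); matched 2.
No augmenting path remains; maximum matching = 2.
König certificate: {X2, Y1} is a vertex cover of size 2 (every listed pair touches it), so no matching can be larger.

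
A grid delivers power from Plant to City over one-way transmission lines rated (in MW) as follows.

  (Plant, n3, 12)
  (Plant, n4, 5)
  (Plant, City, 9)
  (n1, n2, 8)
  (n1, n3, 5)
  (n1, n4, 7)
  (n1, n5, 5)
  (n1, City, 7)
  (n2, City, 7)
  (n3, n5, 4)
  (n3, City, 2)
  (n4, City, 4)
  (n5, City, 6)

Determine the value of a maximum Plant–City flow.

19

Augment Plant→City: bottleneck 9, flow now 9.
Augment Plant→n3→City: bottleneck 2, flow now 11.
Augment Plant→n4→City: bottleneck 4, flow now 15.
Augment Plant→n3→n5→City: bottleneck 4, flow now 19.
No augmenting path remains; maximum flow = 19.
In the residual graph, reachable from Plant: {Plant, n3, n4}.
Min-cut edges: Plant→City (9), n3→n5 (4), n3→City (2), n4→City (4); capacity 9 + 4 + 2 + 4 = 19.
This cut is saturated, so no flow can exceed 19.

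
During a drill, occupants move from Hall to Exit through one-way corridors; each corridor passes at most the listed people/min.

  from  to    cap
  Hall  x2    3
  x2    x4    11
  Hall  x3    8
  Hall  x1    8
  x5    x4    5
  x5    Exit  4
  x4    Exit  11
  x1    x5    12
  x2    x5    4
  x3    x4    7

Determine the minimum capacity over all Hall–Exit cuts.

Augment Hall→x1→x5→Exit: bottleneck 4, flow now 4.
Augment Hall→x2→x4→Exit: bottleneck 3, flow now 7.
Augment Hall→x3→x4→Exit: bottleneck 7, flow now 14.
Augment Hall→x1→x5→x4→Exit: bottleneck 1, flow now 15.
No augmenting path remains; maximum flow = 15.
By max-flow min-cut, the minimum cut capacity equals the max flow.
In the residual graph, reachable from Hall: {Hall, x1, x2, x3, x4, x5}.
Min-cut edges: x4→Exit (11), x5→Exit (4); capacity 11 + 4 = 15.

15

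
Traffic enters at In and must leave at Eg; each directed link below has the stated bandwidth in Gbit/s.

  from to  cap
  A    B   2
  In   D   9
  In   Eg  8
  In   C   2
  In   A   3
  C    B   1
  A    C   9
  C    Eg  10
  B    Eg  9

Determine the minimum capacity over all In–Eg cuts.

Augment In→Eg: bottleneck 8, flow now 8.
Augment In→C→Eg: bottleneck 2, flow now 10.
Augment In→A→B→Eg: bottleneck 2, flow now 12.
Augment In→A→C→Eg: bottleneck 1, flow now 13.
No augmenting path remains; maximum flow = 13.
By max-flow min-cut, the minimum cut capacity equals the max flow.
In the residual graph, reachable from In: {In, D}.
Min-cut edges: In→A (3), In→C (2), In→Eg (8); capacity 3 + 2 + 8 = 13.

13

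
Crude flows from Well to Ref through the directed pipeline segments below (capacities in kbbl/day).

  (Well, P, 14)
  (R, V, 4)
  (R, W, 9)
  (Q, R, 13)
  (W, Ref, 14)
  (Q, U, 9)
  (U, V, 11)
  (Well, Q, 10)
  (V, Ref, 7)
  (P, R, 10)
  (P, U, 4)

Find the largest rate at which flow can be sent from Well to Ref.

16

Augment Well→P→R→V→Ref: bottleneck 4, flow now 4.
Augment Well→P→R→W→Ref: bottleneck 6, flow now 10.
Augment Well→P→U→V→Ref: bottleneck 3, flow now 13.
Augment Well→Q→R→W→Ref: bottleneck 3, flow now 16.
No augmenting path remains; maximum flow = 16.
In the residual graph, reachable from Well: {Well, P, Q, R, U, V}.
Min-cut edges: R→W (9), V→Ref (7); capacity 9 + 7 = 16.
This cut is saturated, so no flow can exceed 16.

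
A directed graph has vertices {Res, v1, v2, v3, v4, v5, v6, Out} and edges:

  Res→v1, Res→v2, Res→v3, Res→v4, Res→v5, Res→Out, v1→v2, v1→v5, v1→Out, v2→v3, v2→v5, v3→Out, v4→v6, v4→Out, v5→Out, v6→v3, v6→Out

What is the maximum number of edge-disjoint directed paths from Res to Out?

Assign every edge capacity 1; by Menger, the answer equals the max flow.
Path Res→Out (+1); total 1.
Path Res→v1→Out (+1); total 2.
Path Res→v3→Out (+1); total 3.
Path Res→v4→Out (+1); total 4.
Path Res→v5→Out (+1); total 5.
No residual Res→Out path; max flow = 5.
Certifying cut of size 5: {Res→Out, Res→v1, Res→v4, v3→Out, v5→Out}.

5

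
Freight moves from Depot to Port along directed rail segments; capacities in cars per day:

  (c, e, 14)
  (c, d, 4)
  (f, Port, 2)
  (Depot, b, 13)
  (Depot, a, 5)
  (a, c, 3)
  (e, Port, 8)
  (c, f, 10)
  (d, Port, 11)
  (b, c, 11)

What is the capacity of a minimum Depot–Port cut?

Augment Depot→a→c→d→Port: bottleneck 3, flow now 3.
Augment Depot→b→c→d→Port: bottleneck 1, flow now 4.
Augment Depot→b→c→e→Port: bottleneck 8, flow now 12.
Augment Depot→b→c→f→Port: bottleneck 2, flow now 14.
No augmenting path remains; maximum flow = 14.
By max-flow min-cut, the minimum cut capacity equals the max flow.
In the residual graph, reachable from Depot: {Depot, a, b}.
Min-cut edges: a→c (3), b→c (11); capacity 3 + 11 = 14.

14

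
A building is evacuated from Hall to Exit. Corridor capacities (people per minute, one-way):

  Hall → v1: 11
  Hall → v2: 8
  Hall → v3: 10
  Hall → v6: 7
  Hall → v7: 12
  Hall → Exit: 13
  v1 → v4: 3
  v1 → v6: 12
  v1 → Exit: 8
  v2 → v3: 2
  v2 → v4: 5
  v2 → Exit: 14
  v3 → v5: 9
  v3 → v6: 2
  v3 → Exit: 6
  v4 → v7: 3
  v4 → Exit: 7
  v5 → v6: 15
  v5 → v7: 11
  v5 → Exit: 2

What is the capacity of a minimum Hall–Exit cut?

40

Augment Hall→Exit: bottleneck 13, flow now 13.
Augment Hall→v1→Exit: bottleneck 8, flow now 21.
Augment Hall→v2→Exit: bottleneck 8, flow now 29.
Augment Hall→v3→Exit: bottleneck 6, flow now 35.
Augment Hall→v1→v4→Exit: bottleneck 3, flow now 38.
Augment Hall→v3→v5→Exit: bottleneck 2, flow now 40.
No augmenting path remains; maximum flow = 40.
By max-flow min-cut, the minimum cut capacity equals the max flow.
In the residual graph, reachable from Hall: {Hall, v3, v5, v6, v7}.
Min-cut edges: Hall→v1 (11), Hall→v2 (8), Hall→Exit (13), v3→Exit (6), v5→Exit (2); capacity 11 + 8 + 13 + 6 + 2 = 40.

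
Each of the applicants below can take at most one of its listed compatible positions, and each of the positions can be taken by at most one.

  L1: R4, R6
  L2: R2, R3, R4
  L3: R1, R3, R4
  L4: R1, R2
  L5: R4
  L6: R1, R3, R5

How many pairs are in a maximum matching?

Unit-capacity flow: source→left, listed edges, right→sink; max matching = max flow.
Augmenting path L1→R4 (+1); matched 1.
Augmenting path L2→R2 (+1); matched 2.
Augmenting path L3→R1 (+1); matched 3.
Augmenting path L6→R3 (+1); matched 4.
Augmenting path L5→R4→L1→R6 (+1); matched 5.
Augmenting path L4→R1→L3→R3→L6→R5 (+1); matched 6.
No augmenting path remains; maximum matching = 6.
König certificate: {L1, L2, L3, L4, L5, L6} is a vertex cover of size 6 (every listed pair touches it), so no matching can be larger.

6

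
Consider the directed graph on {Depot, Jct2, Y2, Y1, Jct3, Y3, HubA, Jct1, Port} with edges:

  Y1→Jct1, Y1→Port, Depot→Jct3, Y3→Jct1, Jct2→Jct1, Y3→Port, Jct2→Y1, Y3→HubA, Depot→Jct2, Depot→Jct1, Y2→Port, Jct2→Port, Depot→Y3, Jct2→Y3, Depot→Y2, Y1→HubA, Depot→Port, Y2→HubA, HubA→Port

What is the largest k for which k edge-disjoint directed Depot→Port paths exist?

4

Assign every edge capacity 1; by Menger, the answer equals the max flow.
Path Depot→Port (+1); total 1.
Path Depot→Jct2→Port (+1); total 2.
Path Depot→Y2→Port (+1); total 3.
Path Depot→Y3→Port (+1); total 4.
No residual Depot→Port path; max flow = 4.
Certifying cut of size 4: {Depot→Jct2, Depot→Port, Depot→Y2, Depot→Y3}.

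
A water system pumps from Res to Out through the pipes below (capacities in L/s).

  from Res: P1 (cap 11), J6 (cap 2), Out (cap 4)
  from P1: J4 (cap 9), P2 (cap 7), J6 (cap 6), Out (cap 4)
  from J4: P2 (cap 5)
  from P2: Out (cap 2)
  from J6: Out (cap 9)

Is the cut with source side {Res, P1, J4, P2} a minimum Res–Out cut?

Given cut capacity: 2 + 4 + 6 + 4 + 2 = 18.
Augment Res→Out: bottleneck 4, flow now 4.
Augment Res→P1→Out: bottleneck 4, flow now 8.
Augment Res→J6→Out: bottleneck 2, flow now 10.
Augment Res→P1→P2→Out: bottleneck 2, flow now 12.
Augment Res→P1→J6→Out: bottleneck 5, flow now 17.
No augmenting path remains; maximum flow = 17.
In the residual graph, reachable from Res: {Res}.
Min-cut edges: Res→P1 (11), Res→J6 (2), Res→Out (4); capacity 11 + 2 + 4 = 17.
Cut capacity 18 exceeds the max flow 17, so it is not minimum.

No — its capacity is 18, but the minimum cut has capacity 17.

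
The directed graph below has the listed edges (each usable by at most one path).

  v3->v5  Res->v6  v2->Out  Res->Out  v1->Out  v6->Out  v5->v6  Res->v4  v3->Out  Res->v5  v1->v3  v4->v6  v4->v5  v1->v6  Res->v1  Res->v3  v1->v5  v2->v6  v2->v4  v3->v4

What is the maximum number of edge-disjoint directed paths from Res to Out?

Assign every edge capacity 1; by Menger, the answer equals the max flow.
Path Res→Out (+1); total 1.
Path Res→v1→Out (+1); total 2.
Path Res→v3→Out (+1); total 3.
Path Res→v6→Out (+1); total 4.
No residual Res→Out path; max flow = 4.
Certifying cut of size 4: {Res→Out, Res→v1, Res→v3, v6→Out}.

4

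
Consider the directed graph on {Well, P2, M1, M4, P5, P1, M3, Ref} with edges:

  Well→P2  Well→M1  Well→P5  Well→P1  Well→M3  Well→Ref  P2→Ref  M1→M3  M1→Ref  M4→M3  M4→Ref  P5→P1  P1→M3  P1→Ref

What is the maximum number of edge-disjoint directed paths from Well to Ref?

Assign every edge capacity 1; by Menger, the answer equals the max flow.
Path Well→Ref (+1); total 1.
Path Well→P2→Ref (+1); total 2.
Path Well→M1→Ref (+1); total 3.
Path Well→P1→Ref (+1); total 4.
No residual Well→Ref path; max flow = 4.
Certifying cut of size 4: {P1→Ref, Well→M1, Well→P2, Well→Ref}.

4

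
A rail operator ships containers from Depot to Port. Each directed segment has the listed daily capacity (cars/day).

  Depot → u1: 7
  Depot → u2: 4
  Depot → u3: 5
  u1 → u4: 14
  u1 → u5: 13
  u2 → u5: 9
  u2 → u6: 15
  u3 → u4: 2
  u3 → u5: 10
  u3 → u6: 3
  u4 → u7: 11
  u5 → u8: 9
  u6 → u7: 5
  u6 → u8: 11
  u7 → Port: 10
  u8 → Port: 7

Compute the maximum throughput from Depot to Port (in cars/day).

Augment Depot→u1→u4→u7→Port: bottleneck 7, flow now 7.
Augment Depot→u2→u5→u8→Port: bottleneck 4, flow now 11.
Augment Depot→u3→u4→u7→Port: bottleneck 2, flow now 13.
Augment Depot→u3→u5→u8→Port: bottleneck 3, flow now 16.
No augmenting path remains; maximum flow = 16.
In the residual graph, reachable from Depot: {Depot}.
Min-cut edges: Depot→u1 (7), Depot→u2 (4), Depot→u3 (5); capacity 7 + 4 + 5 = 16.
This cut is saturated, so no flow can exceed 16.

16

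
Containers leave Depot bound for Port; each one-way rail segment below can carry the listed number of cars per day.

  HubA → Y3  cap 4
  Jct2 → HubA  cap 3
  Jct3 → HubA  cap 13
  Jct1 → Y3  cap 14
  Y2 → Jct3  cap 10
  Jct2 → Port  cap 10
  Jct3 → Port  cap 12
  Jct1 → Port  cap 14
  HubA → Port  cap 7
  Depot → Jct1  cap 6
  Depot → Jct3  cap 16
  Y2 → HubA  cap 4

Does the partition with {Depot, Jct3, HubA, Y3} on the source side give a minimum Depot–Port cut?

No — its capacity is 25, but the minimum cut has capacity 22.

Given cut capacity: 6 + 12 + 7 = 25.
Augment Depot→Jct1→Port: bottleneck 6, flow now 6.
Augment Depot→Jct3→Port: bottleneck 12, flow now 18.
Augment Depot→Jct3→HubA→Port: bottleneck 4, flow now 22.
No augmenting path remains; maximum flow = 22.
In the residual graph, reachable from Depot: {Depot}.
Min-cut edges: Depot→Jct1 (6), Depot→Jct3 (16); capacity 6 + 16 = 22.
Cut capacity 25 exceeds the max flow 22, so it is not minimum.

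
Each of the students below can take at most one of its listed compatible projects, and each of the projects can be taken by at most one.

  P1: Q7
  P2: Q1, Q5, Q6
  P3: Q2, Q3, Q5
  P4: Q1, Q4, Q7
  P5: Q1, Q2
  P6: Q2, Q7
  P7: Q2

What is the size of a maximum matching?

Unit-capacity flow: source→left, listed edges, right→sink; max matching = max flow.
Augmenting path P1→Q7 (+1); matched 1.
Augmenting path P2→Q1 (+1); matched 2.
Augmenting path P3→Q2 (+1); matched 3.
Augmenting path P4→Q4 (+1); matched 4.
Augmenting path P5→Q1→P2→Q5 (+1); matched 5.
Augmenting path P6→Q2→P3→Q3 (+1); matched 6.
No augmenting path remains; maximum matching = 6.
König certificate: {P2, P3, P4, P5, Q2, Q7} is a vertex cover of size 6 (every listed pair touches it), so no matching can be larger.

6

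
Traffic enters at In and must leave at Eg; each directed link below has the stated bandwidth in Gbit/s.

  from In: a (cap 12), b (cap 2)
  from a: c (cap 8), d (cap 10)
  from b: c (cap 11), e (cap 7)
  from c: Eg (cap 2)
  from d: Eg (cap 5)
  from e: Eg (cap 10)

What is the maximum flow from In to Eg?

9

Augment In→a→c→Eg: bottleneck 2, flow now 2.
Augment In→a→d→Eg: bottleneck 5, flow now 7.
Augment In→b→e→Eg: bottleneck 2, flow now 9.
No augmenting path remains; maximum flow = 9.
In the residual graph, reachable from In: {In, a, c, d}.
Min-cut edges: In→b (2), c→Eg (2), d→Eg (5); capacity 2 + 2 + 5 = 9.
This cut is saturated, so no flow can exceed 9.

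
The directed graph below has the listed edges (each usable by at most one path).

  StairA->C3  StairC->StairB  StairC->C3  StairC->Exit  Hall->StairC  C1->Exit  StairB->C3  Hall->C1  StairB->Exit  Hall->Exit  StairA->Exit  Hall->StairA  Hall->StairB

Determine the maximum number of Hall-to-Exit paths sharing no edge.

Assign every edge capacity 1; by Menger, the answer equals the max flow.
Path Hall→Exit (+1); total 1.
Path Hall→StairC→Exit (+1); total 2.
Path Hall→C1→Exit (+1); total 3.
Path Hall→StairA→Exit (+1); total 4.
Path Hall→StairB→Exit (+1); total 5.
No residual Hall→Exit path; max flow = 5.
Certifying cut of size 5: {Hall→C1, Hall→Exit, Hall→StairA, Hall→StairB, Hall→StairC}.

5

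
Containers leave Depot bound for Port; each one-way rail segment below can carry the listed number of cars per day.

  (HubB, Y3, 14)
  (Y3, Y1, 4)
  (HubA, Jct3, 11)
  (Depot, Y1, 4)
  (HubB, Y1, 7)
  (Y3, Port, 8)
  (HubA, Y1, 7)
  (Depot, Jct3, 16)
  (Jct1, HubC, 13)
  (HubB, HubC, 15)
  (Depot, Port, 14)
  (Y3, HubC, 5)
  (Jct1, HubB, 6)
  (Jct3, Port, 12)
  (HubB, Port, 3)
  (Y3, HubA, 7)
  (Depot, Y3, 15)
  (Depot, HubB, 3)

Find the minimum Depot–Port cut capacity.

Augment Depot→Port: bottleneck 14, flow now 14.
Augment Depot→HubB→Port: bottleneck 3, flow now 17.
Augment Depot→Y3→Port: bottleneck 8, flow now 25.
Augment Depot→Jct3→Port: bottleneck 12, flow now 37.
No augmenting path remains; maximum flow = 37.
By max-flow min-cut, the minimum cut capacity equals the max flow.
In the residual graph, reachable from Depot: {Depot, Y3, HubA, Y1, HubC, Jct3}.
Min-cut edges: Depot→HubB (3), Depot→Port (14), Y3→Port (8), Jct3→Port (12); capacity 3 + 14 + 8 + 12 = 37.

37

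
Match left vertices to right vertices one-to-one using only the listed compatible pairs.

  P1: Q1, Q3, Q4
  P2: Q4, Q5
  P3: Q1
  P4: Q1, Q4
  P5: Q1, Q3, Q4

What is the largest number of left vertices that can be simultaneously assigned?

Unit-capacity flow: source→left, listed edges, right→sink; max matching = max flow.
Augmenting path P1→Q1 (+1); matched 1.
Augmenting path P2→Q4 (+1); matched 2.
Augmenting path P5→Q3 (+1); matched 3.
Augmenting path P4→Q4→P2→Q5 (+1); matched 4.
No augmenting path remains; maximum matching = 4.
König certificate: {P2, Q1, Q3, Q4} is a vertex cover of size 4 (every listed pair touches it), so no matching can be larger.

4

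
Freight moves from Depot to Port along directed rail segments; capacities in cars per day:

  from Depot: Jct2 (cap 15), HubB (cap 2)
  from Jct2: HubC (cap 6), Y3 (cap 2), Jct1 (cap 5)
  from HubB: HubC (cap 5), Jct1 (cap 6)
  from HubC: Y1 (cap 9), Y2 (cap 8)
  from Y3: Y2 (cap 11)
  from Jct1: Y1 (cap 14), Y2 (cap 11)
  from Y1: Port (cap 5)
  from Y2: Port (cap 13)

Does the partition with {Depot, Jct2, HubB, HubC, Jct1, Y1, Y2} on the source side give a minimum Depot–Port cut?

No — its capacity is 20, but the minimum cut has capacity 15.

Given cut capacity: 2 + 5 + 13 = 20.
Augment Depot→Jct2→HubC→Y1→Port: bottleneck 5, flow now 5.
Augment Depot→Jct2→HubC→Y2→Port: bottleneck 1, flow now 6.
Augment Depot→Jct2→Y3→Y2→Port: bottleneck 2, flow now 8.
Augment Depot→Jct2→Jct1→Y2→Port: bottleneck 5, flow now 13.
Augment Depot→HubB→HubC→Y2→Port: bottleneck 2, flow now 15.
No augmenting path remains; maximum flow = 15.
In the residual graph, reachable from Depot: {Depot, Jct2}.
Min-cut edges: Depot→HubB (2), Jct2→HubC (6), Jct2→Y3 (2), Jct2→Jct1 (5); capacity 2 + 6 + 2 + 5 = 15.
Cut capacity 20 exceeds the max flow 15, so it is not minimum.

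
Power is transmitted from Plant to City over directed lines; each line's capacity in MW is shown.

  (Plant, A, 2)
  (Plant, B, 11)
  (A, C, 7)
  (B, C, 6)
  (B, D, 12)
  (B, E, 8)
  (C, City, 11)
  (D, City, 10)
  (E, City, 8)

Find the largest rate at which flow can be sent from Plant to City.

Augment Plant→A→C→City: bottleneck 2, flow now 2.
Augment Plant→B→C→City: bottleneck 6, flow now 8.
Augment Plant→B→D→City: bottleneck 5, flow now 13.
No augmenting path remains; maximum flow = 13.
In the residual graph, reachable from Plant: {Plant}.
Min-cut edges: Plant→A (2), Plant→B (11); capacity 2 + 11 = 13.
This cut is saturated, so no flow can exceed 13.

13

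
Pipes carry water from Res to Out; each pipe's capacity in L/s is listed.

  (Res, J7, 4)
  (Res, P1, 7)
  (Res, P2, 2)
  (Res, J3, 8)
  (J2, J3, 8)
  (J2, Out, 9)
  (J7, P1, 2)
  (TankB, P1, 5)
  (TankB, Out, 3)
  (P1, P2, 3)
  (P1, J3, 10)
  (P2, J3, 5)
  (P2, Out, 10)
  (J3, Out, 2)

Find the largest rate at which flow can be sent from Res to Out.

7

Augment Res→P2→Out: bottleneck 2, flow now 2.
Augment Res→J3→Out: bottleneck 2, flow now 4.
Augment Res→P1→P2→Out: bottleneck 3, flow now 7.
No augmenting path remains; maximum flow = 7.
In the residual graph, reachable from Res: {Res, J7, P1, J3}.
Min-cut edges: Res→P2 (2), P1→P2 (3), J3→Out (2); capacity 2 + 3 + 2 = 7.
This cut is saturated, so no flow can exceed 7.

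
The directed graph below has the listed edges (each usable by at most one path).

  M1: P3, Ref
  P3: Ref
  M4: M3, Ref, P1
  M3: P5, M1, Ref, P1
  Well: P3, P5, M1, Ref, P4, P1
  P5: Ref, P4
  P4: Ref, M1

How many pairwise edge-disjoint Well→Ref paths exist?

5

Assign every edge capacity 1; by Menger, the answer equals the max flow.
Path Well→Ref (+1); total 1.
Path Well→P4→Ref (+1); total 2.
Path Well→P5→Ref (+1); total 3.
Path Well→P3→Ref (+1); total 4.
Path Well→M1→Ref (+1); total 5.
No residual Well→Ref path; max flow = 5.
Certifying cut of size 5: {Well→M1, Well→P3, Well→P4, Well→P5, Well→Ref}.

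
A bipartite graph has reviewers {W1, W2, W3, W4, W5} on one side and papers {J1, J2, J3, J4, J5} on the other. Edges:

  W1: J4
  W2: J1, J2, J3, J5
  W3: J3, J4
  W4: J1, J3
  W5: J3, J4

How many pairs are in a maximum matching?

Unit-capacity flow: source→left, listed edges, right→sink; max matching = max flow.
Augmenting path W1→J4 (+1); matched 1.
Augmenting path W2→J1 (+1); matched 2.
Augmenting path W3→J3 (+1); matched 3.
Augmenting path W4→J1→W2→J2 (+1); matched 4.
No augmenting path remains; maximum matching = 4.
König certificate: {W2, W4, J3, J4} is a vertex cover of size 4 (every listed pair touches it), so no matching can be larger.

4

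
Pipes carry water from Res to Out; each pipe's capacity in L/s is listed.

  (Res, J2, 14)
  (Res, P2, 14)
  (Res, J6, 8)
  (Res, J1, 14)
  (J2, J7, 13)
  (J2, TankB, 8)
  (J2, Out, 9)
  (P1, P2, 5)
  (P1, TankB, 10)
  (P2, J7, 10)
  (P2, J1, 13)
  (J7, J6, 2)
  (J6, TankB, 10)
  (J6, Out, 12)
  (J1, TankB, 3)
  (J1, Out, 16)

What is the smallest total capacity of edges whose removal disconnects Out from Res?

Augment Res→J2→Out: bottleneck 9, flow now 9.
Augment Res→J6→Out: bottleneck 8, flow now 17.
Augment Res→J1→Out: bottleneck 14, flow now 31.
Augment Res→P2→J1→Out: bottleneck 2, flow now 33.
Augment Res→J2→J7→J6→Out: bottleneck 2, flow now 35.
No augmenting path remains; maximum flow = 35.
By max-flow min-cut, the minimum cut capacity equals the max flow.
In the residual graph, reachable from Res: {Res, J2, P2, J7, J1, TankB}.
Min-cut edges: Res→J6 (8), J2→Out (9), J7→J6 (2), J1→Out (16); capacity 8 + 9 + 2 + 16 = 35.

35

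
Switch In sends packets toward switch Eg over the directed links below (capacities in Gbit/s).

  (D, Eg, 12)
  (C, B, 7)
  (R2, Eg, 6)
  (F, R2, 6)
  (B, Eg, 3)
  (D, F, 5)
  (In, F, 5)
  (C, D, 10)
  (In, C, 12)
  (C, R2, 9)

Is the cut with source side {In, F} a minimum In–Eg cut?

No — its capacity is 18, but the minimum cut has capacity 17.

Given cut capacity: 12 + 6 = 18.
Augment In→C→B→Eg: bottleneck 3, flow now 3.
Augment In→C→R2→Eg: bottleneck 6, flow now 9.
Augment In→C→D→Eg: bottleneck 3, flow now 12.
Augment In→F→R2→C→D→Eg: bottleneck 5, flow now 17. (uses reverse residual edge)
No augmenting path remains; maximum flow = 17.
In the residual graph, reachable from In: {In}.
Min-cut edges: In→C (12), In→F (5); capacity 12 + 5 = 17.
Cut capacity 18 exceeds the max flow 17, so it is not minimum.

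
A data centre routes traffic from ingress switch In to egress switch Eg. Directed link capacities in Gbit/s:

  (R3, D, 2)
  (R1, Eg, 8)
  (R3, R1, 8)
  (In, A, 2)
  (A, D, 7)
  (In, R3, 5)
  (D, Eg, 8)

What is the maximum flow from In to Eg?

Augment In→A→D→Eg: bottleneck 2, flow now 2.
Augment In→R3→D→Eg: bottleneck 2, flow now 4.
Augment In→R3→R1→Eg: bottleneck 3, flow now 7.
No augmenting path remains; maximum flow = 7.
In the residual graph, reachable from In: {In}.
Min-cut edges: In→A (2), In→R3 (5); capacity 2 + 5 = 7.
This cut is saturated, so no flow can exceed 7.

7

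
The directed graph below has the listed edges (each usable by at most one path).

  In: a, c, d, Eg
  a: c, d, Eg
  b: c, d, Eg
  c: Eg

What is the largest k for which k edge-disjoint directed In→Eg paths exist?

3

Assign every edge capacity 1; by Menger, the answer equals the max flow.
Path In→Eg (+1); total 1.
Path In→a→Eg (+1); total 2.
Path In→c→Eg (+1); total 3.
No residual In→Eg path; max flow = 3.
Certifying cut of size 3: {In→Eg, In→a, In→c}.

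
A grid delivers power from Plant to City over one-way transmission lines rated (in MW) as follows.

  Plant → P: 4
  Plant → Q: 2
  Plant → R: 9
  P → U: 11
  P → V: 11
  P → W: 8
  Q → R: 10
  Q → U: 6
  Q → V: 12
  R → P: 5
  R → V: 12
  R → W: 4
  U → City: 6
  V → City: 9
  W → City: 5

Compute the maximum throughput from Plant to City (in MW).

15

Augment Plant→P→U→City: bottleneck 4, flow now 4.
Augment Plant→Q→U→City: bottleneck 2, flow now 6.
Augment Plant→R→V→City: bottleneck 9, flow now 15.
No augmenting path remains; maximum flow = 15.
In the residual graph, reachable from Plant: {Plant}.
Min-cut edges: Plant→P (4), Plant→Q (2), Plant→R (9); capacity 4 + 2 + 9 = 15.
This cut is saturated, so no flow can exceed 15.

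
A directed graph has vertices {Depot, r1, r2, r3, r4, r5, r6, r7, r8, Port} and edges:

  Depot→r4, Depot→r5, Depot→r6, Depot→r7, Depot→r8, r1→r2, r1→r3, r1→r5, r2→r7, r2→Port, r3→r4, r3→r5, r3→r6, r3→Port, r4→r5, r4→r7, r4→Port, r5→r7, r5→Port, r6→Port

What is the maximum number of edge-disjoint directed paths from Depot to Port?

Assign every edge capacity 1; by Menger, the answer equals the max flow.
Path Depot→r4→Port (+1); total 1.
Path Depot→r5→Port (+1); total 2.
Path Depot→r6→Port (+1); total 3.
No residual Depot→Port path; max flow = 3.
Certifying cut of size 3: {Depot→r4, Depot→r5, Depot→r6}.

3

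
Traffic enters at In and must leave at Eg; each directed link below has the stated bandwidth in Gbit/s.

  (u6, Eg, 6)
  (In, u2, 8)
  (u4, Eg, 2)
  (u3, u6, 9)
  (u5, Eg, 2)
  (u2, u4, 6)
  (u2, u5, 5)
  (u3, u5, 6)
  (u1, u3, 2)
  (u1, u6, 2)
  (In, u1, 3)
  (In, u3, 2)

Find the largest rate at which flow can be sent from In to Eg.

9

Augment In→u1→u6→Eg: bottleneck 2, flow now 2.
Augment In→u2→u4→Eg: bottleneck 2, flow now 4.
Augment In→u2→u5→Eg: bottleneck 2, flow now 6.
Augment In→u3→u6→Eg: bottleneck 2, flow now 8.
Augment In→u1→u3→u6→Eg: bottleneck 1, flow now 9.
No augmenting path remains; maximum flow = 9.
In the residual graph, reachable from In: {In, u2, u4, u5}.
Min-cut edges: In→u1 (3), In→u3 (2), u4→Eg (2), u5→Eg (2); capacity 3 + 2 + 2 + 2 = 9.
This cut is saturated, so no flow can exceed 9.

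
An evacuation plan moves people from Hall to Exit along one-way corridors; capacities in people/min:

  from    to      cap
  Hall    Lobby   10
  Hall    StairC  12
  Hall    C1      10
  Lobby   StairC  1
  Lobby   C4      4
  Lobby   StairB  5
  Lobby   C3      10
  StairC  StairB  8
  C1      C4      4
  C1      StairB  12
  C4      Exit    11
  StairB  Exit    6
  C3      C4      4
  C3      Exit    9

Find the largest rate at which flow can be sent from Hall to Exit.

20

Augment Hall→Lobby→C4→Exit: bottleneck 4, flow now 4.
Augment Hall→Lobby→StairB→Exit: bottleneck 5, flow now 9.
Augment Hall→Lobby→C3→Exit: bottleneck 1, flow now 10.
Augment Hall→StairC→StairB→Exit: bottleneck 1, flow now 11.
Augment Hall→C1→C4→Exit: bottleneck 4, flow now 15.
Augment Hall→StairC→StairB→Lobby→C3→Exit: bottleneck 5, flow now 20. (uses reverse residual edge)
No augmenting path remains; maximum flow = 20.
In the residual graph, reachable from Hall: {Hall, StairC, C1, StairB}.
Min-cut edges: Hall→Lobby (10), C1→C4 (4), StairB→Exit (6); capacity 10 + 4 + 6 = 20.
This cut is saturated, so no flow can exceed 20.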